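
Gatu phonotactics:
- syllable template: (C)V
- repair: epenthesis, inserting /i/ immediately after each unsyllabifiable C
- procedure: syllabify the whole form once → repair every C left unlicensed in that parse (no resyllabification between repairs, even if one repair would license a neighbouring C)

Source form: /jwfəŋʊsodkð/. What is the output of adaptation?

Syllabifying with onset maximization leaves /j/, /w/, /d/, /k/, /ð/ stranded (no codas are permitted; onsets are limited to one consonant).
Each unlicensed consonant becomes the onset of a new syllable: /j/ → /ji/, /w/ → /wi/, /d/ → /di/, /k/ → /ki/, /ð/ → /ði/.

jiwifəŋʊsodikiði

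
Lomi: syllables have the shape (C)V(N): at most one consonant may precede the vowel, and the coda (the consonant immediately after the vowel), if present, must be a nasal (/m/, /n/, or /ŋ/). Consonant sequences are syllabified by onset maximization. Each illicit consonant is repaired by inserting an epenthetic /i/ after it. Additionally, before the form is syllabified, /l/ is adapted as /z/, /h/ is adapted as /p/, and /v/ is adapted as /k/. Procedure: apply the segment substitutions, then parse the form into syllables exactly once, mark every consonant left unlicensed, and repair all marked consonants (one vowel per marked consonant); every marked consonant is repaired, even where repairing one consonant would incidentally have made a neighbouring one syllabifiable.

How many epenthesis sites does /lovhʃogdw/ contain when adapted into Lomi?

5

After substitution the input is /zokpʃogdw/.
The unsyllabifiable consonants are /k/, /p/, /g/, /d/, /w/; each receives one epenthetic vowel.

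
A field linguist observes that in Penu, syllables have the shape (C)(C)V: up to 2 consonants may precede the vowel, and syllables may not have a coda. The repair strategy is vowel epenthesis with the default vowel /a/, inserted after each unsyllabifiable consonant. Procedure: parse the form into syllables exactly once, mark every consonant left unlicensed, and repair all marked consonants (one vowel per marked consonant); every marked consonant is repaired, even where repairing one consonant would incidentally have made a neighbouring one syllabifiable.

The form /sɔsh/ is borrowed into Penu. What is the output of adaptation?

Under (C)(C)V, the unsyllabifiable consonants are /s/, /h/ (no codas are permitted; onsets may contain at most 2 consonants).
Each unlicensed consonant becomes the onset of a new syllable: /s/ → /sa/, /h/ → /ha/.

sɔsaha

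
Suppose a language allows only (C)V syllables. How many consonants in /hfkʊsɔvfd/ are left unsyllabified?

5

Under (C)V, the unsyllabifiable consonants are /h/, /f/, /v/, /f/, /d/ (no codas are permitted; onsets are limited to one consonant).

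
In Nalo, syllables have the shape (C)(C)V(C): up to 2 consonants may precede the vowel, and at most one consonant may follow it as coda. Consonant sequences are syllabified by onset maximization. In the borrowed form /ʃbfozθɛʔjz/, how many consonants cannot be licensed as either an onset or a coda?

3

Under (C)(C)V(C), the unsyllabifiable consonants are /ʃ/, /j/, /z/ (at most one coda consonant is licensed; onsets may contain at most 2 consonants).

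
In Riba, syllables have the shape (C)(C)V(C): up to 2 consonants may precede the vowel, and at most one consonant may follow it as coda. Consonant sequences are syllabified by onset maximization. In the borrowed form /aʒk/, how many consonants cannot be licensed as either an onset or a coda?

1

Under (C)(C)V(C), the unsyllabifiable consonants are /k/ (at most one coda consonant is licensed; onsets may contain at most 2 consonants).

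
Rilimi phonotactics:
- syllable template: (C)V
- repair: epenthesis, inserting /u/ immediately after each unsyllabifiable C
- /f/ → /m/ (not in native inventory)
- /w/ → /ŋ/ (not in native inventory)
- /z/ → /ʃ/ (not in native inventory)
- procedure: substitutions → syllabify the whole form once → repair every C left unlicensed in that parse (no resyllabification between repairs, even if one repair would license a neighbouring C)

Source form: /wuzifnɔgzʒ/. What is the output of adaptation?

ŋuʃimunɔguʃuʒu

Substitution: /w/ → /ŋ/, /z/ → /ʃ/, /f/ → /m/, giving /ŋuʃimnɔgʃʒ/.
Syllabifying with onset maximization leaves /m/, /g/, /ʃ/, /ʒ/ stranded (no codas are permitted; onsets are limited to one consonant).
Epenthesis after each stranded consonant: /m/ → /mu/, /g/ → /gu/, /ʃ/ → /ʃu/, /ʒ/ → /ʒu/.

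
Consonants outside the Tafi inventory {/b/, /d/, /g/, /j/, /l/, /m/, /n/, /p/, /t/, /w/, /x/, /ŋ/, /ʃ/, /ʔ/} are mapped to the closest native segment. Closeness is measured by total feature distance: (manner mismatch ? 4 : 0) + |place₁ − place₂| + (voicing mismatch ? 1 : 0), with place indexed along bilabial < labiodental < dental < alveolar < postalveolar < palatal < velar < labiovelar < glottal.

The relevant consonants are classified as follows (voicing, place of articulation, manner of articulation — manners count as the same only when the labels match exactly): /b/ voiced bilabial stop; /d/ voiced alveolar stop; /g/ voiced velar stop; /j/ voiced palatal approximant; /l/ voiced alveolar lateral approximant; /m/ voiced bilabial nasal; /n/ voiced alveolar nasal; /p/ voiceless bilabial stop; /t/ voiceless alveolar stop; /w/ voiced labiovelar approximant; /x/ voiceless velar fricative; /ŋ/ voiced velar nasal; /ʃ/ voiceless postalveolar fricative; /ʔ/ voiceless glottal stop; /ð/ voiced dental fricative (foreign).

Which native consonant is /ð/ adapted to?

/ʃ/ is closest: same manner (fricative), place distance 2 (dental→postalveolar), voicing differs (+1); total 3. Next closest is /d/ at distance 5.

ʃ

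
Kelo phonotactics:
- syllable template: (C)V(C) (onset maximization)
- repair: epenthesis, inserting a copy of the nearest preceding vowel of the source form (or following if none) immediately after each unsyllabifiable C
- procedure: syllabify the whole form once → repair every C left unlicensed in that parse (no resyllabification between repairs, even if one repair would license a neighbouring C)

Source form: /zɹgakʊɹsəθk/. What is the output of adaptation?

The consonants /z/, /ɹ/, /k/ cannot be parsed into a legal (C)V(C) syllable (at most one coda consonant is licensed; onsets are limited to one consonant).
Epenthesis after each stranded consonant: /z/ → /za/, /ɹ/ → /ɹa/, /k/ → /kə/.

zaɹagakʊɹsəθkə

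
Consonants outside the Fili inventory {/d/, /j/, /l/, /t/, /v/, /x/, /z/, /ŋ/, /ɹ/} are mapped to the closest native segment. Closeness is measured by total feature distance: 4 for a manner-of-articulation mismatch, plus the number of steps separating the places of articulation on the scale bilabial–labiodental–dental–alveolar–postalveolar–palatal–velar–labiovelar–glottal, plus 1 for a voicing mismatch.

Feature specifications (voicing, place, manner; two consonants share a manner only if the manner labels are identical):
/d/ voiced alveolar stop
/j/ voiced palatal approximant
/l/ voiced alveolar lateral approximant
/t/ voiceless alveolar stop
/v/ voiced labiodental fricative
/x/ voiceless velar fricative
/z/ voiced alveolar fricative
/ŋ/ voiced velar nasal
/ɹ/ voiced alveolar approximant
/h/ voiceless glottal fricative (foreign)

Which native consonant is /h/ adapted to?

/x/ is closest: same manner (fricative), place distance 2 (glottal→velar), same voicing; total 2. Next closest is /z/ at distance 6.

x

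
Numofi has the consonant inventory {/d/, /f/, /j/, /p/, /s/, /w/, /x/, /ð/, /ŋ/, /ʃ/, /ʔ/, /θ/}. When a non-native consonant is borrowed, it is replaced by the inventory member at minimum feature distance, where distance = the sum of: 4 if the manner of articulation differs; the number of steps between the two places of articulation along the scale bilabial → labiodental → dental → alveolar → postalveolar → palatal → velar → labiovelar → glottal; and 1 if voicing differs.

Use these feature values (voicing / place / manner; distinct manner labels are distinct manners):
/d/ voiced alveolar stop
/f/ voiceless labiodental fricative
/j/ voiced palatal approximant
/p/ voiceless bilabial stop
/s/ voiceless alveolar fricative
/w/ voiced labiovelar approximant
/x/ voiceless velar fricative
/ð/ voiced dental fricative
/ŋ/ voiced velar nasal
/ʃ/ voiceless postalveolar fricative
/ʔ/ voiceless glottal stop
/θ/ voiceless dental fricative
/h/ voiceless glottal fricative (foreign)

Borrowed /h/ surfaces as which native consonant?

/x/ is closest: same manner (fricative), place distance 2 (glottal→velar), same voicing; total 2. Next closest is /ʃ/ at distance 4.

x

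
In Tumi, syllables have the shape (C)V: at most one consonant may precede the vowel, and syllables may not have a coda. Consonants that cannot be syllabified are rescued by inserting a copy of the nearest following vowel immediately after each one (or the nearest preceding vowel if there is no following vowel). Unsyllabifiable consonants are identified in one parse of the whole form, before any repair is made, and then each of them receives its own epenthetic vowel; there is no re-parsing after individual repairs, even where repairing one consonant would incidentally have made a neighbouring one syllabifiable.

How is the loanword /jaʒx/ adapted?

jaʒaxa

Syllabifying with onset maximization leaves /ʒ/, /x/ stranded (no codas are permitted; onsets are limited to one consonant).
Epenthesis after each stranded consonant: /ʒ/ → /ʒa/, /x/ → /xa/.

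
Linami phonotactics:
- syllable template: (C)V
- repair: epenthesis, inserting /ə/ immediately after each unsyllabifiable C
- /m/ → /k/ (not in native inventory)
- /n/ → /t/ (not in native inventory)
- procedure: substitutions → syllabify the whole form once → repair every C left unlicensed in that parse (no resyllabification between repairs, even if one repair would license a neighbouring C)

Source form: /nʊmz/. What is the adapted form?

Substitution: /n/ → /t/, /m/ → /k/, giving /tʊkz/.
The consonants /k/, /z/ cannot be parsed into a legal (C)V syllable (no codas are permitted; onsets are limited to one consonant).
Epenthesis after each stranded consonant: /k/ → /kə/, /z/ → /zə/.

tʊkəzə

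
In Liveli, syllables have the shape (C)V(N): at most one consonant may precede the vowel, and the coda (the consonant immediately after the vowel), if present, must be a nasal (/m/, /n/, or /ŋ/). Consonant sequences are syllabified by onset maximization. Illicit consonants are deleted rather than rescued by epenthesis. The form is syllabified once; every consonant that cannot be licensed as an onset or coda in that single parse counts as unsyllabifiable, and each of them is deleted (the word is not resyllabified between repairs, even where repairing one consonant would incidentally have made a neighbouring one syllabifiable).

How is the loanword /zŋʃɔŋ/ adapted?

The consonants /z/, /ŋ/ cannot be parsed into a legal (C)V(N) syllable (only a nasal (/m/, /n/, or /ŋ/) is licensed in coda position; onsets are limited to one consonant).
Deleting the stranded consonants removes /z/, /ŋ/.

ʃɔŋ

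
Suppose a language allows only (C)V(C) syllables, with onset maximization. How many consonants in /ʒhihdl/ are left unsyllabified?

3

Syllabifying with onset maximization leaves /ʒ/, /d/, /l/ stranded (at most one coda consonant is licensed; onsets are limited to one consonant).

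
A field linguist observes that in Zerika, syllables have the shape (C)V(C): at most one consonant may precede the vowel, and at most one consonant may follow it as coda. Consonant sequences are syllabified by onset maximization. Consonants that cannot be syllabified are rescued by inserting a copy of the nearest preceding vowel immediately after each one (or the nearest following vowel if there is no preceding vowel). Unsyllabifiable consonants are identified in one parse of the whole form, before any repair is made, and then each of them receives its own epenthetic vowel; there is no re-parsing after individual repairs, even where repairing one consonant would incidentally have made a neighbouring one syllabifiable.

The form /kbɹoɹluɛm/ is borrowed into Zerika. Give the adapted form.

koboɹoɹluɛm

Under (C)V(C), the unsyllabifiable consonants are /k/, /b/ (at most one coda consonant is licensed; onsets are limited to one consonant).
Inserting the epenthetic vowel yields /k/ → /ko/, /b/ → /bo/.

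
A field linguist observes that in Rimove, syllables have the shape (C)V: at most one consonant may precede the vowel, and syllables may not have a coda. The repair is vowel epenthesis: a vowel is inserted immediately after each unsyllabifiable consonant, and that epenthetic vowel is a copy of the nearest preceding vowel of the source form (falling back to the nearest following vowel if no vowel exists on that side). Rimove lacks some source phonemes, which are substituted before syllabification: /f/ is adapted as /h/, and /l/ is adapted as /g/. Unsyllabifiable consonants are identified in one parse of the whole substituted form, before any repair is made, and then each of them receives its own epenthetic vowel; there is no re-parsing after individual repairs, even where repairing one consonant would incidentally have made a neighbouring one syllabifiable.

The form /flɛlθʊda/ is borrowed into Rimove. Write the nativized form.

Substitution: /f/ → /h/, /l/ → /g/, giving /hgɛgθʊda/.
Syllabifying with onset maximization leaves /h/, /g/ stranded (no codas are permitted; onsets are limited to one consonant).
Each unlicensed consonant becomes the onset of a new syllable: /h/ → /hɛ/, /g/ → /gɛ/.

hɛgɛgɛθʊda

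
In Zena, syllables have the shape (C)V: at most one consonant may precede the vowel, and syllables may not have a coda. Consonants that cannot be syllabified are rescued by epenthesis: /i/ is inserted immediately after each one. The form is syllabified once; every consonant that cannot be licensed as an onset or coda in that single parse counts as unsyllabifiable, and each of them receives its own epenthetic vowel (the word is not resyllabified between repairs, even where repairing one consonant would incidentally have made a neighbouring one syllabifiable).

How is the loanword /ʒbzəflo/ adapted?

Syllabifying with onset maximization leaves /ʒ/, /b/, /f/ stranded (no codas are permitted; onsets are limited to one consonant).
Epenthesis after each stranded consonant: /ʒ/ → /ʒi/, /b/ → /bi/, /f/ → /fi/.

ʒibizəfilo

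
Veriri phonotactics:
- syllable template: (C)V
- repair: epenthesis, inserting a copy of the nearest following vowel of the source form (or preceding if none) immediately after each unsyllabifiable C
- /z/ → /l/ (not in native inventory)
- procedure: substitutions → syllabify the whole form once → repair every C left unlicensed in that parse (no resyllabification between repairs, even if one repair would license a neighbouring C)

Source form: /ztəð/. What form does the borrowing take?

Substitution: /z/ → /l/, giving /ltəð/.
Under (C)V, the unsyllabifiable consonants are /l/, /ð/ (no codas are permitted; onsets are limited to one consonant).
Inserting the epenthetic vowel yields /l/ → /lə/, /ð/ → /ðə/.

lətəðə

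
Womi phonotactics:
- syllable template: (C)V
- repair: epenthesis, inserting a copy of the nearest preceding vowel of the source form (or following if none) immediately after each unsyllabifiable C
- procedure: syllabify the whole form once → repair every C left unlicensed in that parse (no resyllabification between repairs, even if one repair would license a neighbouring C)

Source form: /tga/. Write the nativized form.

taga

Under (C)V, the unsyllabifiable consonants are /t/ (no codas are permitted; onsets are limited to one consonant).
Each unlicensed consonant becomes the onset of a new syllable: /t/ → /ta/.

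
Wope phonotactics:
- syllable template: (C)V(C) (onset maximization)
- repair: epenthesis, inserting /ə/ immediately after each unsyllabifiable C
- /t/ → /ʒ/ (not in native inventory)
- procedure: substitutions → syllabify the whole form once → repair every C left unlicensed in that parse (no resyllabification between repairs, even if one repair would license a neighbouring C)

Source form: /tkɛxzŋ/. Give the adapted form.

Substitution: /t/ → /ʒ/, giving /ʒkɛxzŋ/.
Under (C)V(C), the unsyllabifiable consonants are /ʒ/, /z/, /ŋ/ (at most one coda consonant is licensed; onsets are limited to one consonant).
Epenthesis after each stranded consonant: /ʒ/ → /ʒə/, /z/ → /zə/, /ŋ/ → /ŋə/.

ʒəkɛxzəŋə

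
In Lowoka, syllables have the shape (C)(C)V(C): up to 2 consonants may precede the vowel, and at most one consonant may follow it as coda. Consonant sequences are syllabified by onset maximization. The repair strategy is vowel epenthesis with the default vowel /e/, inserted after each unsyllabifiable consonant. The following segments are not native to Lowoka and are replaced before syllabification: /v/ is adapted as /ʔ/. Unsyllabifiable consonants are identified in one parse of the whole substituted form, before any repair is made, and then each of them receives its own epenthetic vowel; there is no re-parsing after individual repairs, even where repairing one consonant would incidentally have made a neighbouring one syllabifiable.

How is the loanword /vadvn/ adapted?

Substitution: /v/ → /ʔ/, giving /ʔadʔn/.
Syllabifying with onset maximization leaves /ʔ/, /n/ stranded (at most one coda consonant is licensed; onsets may contain at most 2 consonants).
Epenthesis after each stranded consonant: /ʔ/ → /ʔe/, /n/ → /ne/.

ʔadʔene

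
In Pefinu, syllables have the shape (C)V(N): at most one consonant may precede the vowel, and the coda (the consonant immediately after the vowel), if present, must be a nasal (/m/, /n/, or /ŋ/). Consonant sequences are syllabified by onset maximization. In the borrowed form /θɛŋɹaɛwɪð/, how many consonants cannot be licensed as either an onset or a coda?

The consonants /ð/ cannot be parsed into a legal (C)V(N) syllable (only a nasal (/m/, /n/, or /ŋ/) is licensed in coda position; onsets are limited to one consonant).

1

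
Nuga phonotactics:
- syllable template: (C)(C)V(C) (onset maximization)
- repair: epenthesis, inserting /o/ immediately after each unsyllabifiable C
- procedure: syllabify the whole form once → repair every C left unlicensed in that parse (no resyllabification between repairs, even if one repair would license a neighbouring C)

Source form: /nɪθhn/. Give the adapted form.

nɪθhono

The consonants /h/, /n/ cannot be parsed into a legal (C)(C)V(C) syllable (at most one coda consonant is licensed; onsets may contain at most 2 consonants).
Inserting the epenthetic vowel yields /h/ → /ho/, /n/ → /no/.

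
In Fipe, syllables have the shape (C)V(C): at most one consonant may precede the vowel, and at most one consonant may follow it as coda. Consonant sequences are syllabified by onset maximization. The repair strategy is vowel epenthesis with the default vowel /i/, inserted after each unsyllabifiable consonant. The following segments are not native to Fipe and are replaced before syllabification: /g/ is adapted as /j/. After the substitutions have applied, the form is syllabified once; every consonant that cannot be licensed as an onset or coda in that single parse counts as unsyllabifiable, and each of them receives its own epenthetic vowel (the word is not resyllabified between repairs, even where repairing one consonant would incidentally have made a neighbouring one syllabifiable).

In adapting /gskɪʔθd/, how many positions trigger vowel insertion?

After substitution the input is /jskɪʔθd/.
The unsyllabifiable consonants are /j/, /s/, /θ/, /d/; each receives one epenthetic vowel.

4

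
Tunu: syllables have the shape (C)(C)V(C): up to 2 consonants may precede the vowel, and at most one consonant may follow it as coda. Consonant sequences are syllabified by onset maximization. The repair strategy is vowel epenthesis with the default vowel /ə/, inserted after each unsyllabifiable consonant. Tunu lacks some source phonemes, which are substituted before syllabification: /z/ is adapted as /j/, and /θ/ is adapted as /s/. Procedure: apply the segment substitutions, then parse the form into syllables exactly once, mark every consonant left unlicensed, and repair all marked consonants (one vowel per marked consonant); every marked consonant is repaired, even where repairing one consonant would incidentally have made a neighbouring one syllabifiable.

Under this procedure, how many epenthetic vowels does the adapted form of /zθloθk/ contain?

2

After substitution the input is /jslosk/.
The unsyllabifiable consonants are /j/, /k/; each receives one epenthetic vowel.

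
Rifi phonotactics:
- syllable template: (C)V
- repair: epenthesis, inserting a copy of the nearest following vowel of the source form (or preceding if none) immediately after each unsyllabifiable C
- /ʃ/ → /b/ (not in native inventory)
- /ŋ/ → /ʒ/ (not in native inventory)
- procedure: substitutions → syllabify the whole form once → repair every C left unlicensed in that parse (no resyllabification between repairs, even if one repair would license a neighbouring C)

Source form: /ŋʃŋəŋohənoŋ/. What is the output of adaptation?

ʒəbəʒəʒohənoʒo

Substitution: /ŋ/ → /ʒ/, /ʃ/ → /b/, giving /ʒbʒəʒohənoʒ/.
Syllabifying with onset maximization leaves /ʒ/, /b/, /ʒ/ stranded (no codas are permitted; onsets are limited to one consonant).
Each unlicensed consonant becomes the onset of a new syllable: /ʒ/ → /ʒə/, /b/ → /bə/, /ʒ/ → /ʒo/.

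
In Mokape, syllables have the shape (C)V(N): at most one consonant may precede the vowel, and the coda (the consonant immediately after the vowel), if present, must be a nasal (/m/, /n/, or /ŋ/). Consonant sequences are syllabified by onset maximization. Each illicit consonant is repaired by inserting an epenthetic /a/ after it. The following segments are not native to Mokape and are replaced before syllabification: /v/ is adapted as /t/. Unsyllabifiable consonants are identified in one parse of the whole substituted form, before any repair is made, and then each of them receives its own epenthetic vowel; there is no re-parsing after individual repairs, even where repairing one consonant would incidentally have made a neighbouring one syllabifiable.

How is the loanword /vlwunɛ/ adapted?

Substitution: /v/ → /t/, giving /tlwunɛ/.
The consonants /t/, /l/ cannot be parsed into a legal (C)V(N) syllable (only a nasal (/m/, /n/, or /ŋ/) is licensed in coda position; onsets are limited to one consonant).
Each unlicensed consonant becomes the onset of a new syllable: /t/ → /ta/, /l/ → /la/.

talawunɛ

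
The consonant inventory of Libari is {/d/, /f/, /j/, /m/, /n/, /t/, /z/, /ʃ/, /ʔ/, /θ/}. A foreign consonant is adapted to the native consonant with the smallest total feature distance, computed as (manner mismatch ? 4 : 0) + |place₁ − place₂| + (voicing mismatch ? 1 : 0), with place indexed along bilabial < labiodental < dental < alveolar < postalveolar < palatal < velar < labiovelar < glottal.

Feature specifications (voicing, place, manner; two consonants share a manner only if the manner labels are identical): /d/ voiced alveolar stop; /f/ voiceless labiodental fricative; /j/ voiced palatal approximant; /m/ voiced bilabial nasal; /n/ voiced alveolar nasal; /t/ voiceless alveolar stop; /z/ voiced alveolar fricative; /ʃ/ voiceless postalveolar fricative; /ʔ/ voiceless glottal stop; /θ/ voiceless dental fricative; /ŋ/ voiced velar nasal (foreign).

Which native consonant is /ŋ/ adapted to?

n

/n/ is closest: same manner (nasal), place distance 3 (velar→alveolar), same voicing; total 3. Next closest is /j/ at distance 5.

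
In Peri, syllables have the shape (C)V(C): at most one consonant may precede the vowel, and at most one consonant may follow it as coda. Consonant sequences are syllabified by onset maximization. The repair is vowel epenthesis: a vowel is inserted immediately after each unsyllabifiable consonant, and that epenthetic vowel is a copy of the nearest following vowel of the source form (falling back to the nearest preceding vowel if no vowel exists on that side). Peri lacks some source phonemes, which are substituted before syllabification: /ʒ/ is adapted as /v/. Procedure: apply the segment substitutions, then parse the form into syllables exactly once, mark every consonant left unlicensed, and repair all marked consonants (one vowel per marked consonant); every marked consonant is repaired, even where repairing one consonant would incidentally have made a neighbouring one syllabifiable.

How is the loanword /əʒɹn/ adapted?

Substitution: /ʒ/ → /v/, giving /əvɹn/.
Syllabifying with onset maximization leaves /ɹ/, /n/ stranded (at most one coda consonant is licensed; onsets are limited to one consonant).
Inserting the epenthetic vowel yields /ɹ/ → /ɹə/, /n/ → /nə/.

əvɹənə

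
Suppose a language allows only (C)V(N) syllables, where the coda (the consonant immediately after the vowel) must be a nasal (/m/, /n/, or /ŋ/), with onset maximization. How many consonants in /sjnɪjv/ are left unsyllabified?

Syllabifying with onset maximization leaves /s/, /j/, /j/, /v/ stranded (only a nasal (/m/, /n/, or /ŋ/) is licensed in coda position; onsets are limited to one consonant).

4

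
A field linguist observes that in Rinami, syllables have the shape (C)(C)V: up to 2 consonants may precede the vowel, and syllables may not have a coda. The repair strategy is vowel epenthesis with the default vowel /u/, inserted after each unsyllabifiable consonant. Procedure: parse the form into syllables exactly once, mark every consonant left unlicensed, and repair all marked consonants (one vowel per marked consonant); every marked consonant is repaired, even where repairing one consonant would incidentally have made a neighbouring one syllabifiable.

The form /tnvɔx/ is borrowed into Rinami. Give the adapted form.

tunvɔxu

Under (C)(C)V, the unsyllabifiable consonants are /t/, /x/ (no codas are permitted; onsets may contain at most 2 consonants).
Inserting the epenthetic vowel yields /t/ → /tu/, /x/ → /xu/.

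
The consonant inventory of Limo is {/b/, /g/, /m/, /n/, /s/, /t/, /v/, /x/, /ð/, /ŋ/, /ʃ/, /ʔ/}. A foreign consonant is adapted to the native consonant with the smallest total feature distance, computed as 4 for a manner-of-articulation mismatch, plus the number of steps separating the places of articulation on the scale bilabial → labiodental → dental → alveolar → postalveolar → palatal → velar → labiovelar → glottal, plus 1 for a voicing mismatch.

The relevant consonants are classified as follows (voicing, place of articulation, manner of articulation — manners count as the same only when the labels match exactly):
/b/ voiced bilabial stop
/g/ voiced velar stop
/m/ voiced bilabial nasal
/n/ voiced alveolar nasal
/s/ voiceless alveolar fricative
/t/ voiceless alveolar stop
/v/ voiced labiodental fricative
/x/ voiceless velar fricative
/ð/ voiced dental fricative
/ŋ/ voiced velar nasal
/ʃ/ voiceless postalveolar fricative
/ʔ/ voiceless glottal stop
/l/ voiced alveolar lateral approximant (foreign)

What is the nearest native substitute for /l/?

n

/n/ is closest: manner differs (lateral approximant→nasal, +4), place distance 0 (alveolar→alveolar), same voicing; total 4. Next closest is /s/ at distance 5.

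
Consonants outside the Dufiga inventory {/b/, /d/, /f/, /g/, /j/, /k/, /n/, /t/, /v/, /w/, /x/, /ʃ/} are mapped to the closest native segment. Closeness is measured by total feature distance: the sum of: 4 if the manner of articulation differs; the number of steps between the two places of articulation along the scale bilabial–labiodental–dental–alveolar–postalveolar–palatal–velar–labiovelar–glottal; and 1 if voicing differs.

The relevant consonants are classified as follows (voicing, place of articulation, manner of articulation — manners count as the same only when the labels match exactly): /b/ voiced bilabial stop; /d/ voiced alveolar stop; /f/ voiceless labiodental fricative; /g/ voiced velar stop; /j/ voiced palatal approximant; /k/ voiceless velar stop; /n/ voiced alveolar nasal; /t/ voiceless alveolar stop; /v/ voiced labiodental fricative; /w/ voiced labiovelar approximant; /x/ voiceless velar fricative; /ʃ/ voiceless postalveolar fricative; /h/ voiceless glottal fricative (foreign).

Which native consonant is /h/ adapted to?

/x/ is closest: same manner (fricative), place distance 2 (glottal→velar), same voicing; total 2. Next closest is /ʃ/ at distance 4.

x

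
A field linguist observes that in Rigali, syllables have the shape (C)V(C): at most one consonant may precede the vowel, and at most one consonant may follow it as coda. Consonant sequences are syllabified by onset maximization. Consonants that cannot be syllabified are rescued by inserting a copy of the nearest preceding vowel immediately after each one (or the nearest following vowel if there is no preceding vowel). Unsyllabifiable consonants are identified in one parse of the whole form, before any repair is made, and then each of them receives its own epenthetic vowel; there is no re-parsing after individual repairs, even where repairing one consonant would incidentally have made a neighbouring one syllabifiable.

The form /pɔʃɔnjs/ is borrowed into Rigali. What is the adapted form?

pɔʃɔnjɔsɔ

Under (C)V(C), the unsyllabifiable consonants are /j/, /s/ (at most one coda consonant is licensed; onsets are limited to one consonant).
Epenthesis after each stranded consonant: /j/ → /jɔ/, /s/ → /sɔ/.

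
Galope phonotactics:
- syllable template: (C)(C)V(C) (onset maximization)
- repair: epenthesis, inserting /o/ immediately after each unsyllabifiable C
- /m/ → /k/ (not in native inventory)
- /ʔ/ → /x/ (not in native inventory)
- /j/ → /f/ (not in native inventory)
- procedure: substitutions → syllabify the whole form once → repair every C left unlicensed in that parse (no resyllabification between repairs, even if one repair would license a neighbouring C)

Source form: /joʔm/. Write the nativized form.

Substitution: /j/ → /f/, /ʔ/ → /x/, /m/ → /k/, giving /foxk/.
Under (C)(C)V(C), the unsyllabifiable consonants are /k/ (at most one coda consonant is licensed; onsets may contain at most 2 consonants).
Inserting the epenthetic vowel yields /k/ → /ko/.

foxko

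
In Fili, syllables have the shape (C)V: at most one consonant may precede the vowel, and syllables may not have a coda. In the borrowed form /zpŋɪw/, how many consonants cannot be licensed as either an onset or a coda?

3

Syllabifying with onset maximization leaves /z/, /p/, /w/ stranded (no codas are permitted; onsets are limited to one consonant).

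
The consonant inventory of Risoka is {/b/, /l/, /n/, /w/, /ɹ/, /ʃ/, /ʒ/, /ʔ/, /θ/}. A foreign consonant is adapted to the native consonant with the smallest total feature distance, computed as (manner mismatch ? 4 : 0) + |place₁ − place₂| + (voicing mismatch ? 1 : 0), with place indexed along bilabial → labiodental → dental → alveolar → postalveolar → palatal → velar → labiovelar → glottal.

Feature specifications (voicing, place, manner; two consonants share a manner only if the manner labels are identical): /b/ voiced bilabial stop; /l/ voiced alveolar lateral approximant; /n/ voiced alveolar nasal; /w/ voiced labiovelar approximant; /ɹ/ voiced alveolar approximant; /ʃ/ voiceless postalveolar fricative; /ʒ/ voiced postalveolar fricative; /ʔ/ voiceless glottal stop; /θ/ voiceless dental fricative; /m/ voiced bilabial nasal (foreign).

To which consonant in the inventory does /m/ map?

/n/ is closest: same manner (nasal), place distance 3 (bilabial→alveolar), same voicing; total 3. Next closest is /b/ at distance 4.

n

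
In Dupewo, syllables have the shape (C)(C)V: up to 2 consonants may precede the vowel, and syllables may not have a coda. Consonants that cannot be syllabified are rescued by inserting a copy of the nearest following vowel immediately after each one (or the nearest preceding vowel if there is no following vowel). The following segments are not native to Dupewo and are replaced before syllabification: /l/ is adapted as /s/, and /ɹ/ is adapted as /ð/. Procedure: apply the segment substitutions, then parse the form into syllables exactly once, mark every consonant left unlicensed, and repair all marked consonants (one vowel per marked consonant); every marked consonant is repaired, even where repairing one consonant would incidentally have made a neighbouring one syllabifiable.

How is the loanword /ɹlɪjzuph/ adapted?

Substitution: /ɹ/ → /ð/, /l/ → /s/, giving /ðsɪjzuph/.
The consonants /p/, /h/ cannot be parsed into a legal (C)(C)V syllable (no codas are permitted; onsets may contain at most 2 consonants).
Epenthesis after each stranded consonant: /p/ → /pu/, /h/ → /hu/.

ðsɪjzupuhu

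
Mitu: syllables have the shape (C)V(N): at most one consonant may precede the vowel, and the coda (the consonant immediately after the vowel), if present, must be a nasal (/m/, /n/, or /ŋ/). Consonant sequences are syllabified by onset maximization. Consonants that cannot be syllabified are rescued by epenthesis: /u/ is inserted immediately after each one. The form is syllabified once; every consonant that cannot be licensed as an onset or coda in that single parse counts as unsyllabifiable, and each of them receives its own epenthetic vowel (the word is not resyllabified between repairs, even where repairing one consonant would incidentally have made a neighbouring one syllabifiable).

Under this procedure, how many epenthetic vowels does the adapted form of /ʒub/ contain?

1

The unsyllabifiable consonants are /b/; each receives one epenthetic vowel.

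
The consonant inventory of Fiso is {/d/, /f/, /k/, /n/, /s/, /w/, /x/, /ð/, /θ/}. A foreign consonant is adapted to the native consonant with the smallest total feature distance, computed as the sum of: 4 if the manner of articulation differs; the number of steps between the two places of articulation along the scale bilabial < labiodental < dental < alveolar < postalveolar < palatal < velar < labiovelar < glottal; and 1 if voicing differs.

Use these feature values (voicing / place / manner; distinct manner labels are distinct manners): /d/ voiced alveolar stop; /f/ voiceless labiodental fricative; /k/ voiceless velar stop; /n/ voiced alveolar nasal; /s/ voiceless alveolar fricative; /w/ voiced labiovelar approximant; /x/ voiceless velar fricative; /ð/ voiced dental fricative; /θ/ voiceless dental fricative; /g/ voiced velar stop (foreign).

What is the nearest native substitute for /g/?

/k/ is closest: same manner (stop), place distance 0 (velar→velar), voicing differs (+1); total 1. Next closest is /d/ at distance 3.

k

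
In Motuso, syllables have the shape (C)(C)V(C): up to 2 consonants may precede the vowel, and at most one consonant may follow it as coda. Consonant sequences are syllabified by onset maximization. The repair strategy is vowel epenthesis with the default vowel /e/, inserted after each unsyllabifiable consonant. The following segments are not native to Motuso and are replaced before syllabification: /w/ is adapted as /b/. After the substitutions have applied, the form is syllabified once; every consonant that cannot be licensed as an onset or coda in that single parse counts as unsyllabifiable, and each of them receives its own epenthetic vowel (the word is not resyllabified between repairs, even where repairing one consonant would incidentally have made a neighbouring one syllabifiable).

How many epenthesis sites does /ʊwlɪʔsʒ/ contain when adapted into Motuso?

2

After substitution the input is /ʊblɪʔsʒ/.
The unsyllabifiable consonants are /s/, /ʒ/; each receives one epenthetic vowel.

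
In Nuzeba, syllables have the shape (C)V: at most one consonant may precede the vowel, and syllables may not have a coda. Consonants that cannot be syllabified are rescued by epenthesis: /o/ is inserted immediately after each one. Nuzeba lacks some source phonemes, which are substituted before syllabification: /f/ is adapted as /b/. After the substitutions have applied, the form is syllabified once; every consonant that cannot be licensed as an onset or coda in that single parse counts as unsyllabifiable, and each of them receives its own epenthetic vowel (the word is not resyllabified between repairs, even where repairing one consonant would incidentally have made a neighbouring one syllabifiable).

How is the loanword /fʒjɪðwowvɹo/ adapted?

Substitution: /f/ → /b/, giving /bʒjɪðwowvɹo/.
Under (C)V, the unsyllabifiable consonants are /b/, /ʒ/, /ð/, /w/, /v/ (no codas are permitted; onsets are limited to one consonant).
Epenthesis after each stranded consonant: /b/ → /bo/, /ʒ/ → /ʒo/, /ð/ → /ðo/, /w/ → /wo/, /v/ → /vo/.

boʒojɪðowowovoɹo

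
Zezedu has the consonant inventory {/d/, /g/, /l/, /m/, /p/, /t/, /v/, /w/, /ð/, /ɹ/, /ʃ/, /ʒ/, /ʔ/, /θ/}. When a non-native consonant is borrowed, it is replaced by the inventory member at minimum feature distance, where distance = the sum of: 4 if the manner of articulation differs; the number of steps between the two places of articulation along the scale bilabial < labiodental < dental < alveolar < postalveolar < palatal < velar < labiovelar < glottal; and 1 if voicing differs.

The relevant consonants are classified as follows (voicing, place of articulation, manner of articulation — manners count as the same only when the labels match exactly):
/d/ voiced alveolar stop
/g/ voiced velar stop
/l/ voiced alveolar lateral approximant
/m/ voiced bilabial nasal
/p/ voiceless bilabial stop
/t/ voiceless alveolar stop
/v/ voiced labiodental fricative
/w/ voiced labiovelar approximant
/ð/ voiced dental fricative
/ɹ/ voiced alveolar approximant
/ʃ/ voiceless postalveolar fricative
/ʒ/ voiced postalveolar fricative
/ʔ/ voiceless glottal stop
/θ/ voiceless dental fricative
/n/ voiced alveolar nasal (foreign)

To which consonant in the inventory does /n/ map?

m

/m/ is closest: same manner (nasal), place distance 3 (alveolar→bilabial), same voicing; total 3. Next closest is /d/ at distance 4.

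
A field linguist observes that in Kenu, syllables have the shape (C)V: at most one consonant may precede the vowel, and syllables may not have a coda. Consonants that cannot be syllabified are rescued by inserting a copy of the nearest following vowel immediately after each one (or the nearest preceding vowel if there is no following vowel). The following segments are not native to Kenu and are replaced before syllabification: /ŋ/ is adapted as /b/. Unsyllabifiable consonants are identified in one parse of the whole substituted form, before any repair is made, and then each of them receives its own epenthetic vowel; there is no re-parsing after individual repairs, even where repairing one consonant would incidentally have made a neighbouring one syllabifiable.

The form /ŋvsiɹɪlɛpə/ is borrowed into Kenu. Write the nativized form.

Substitution: /ŋ/ → /b/, giving /bvsiɹɪlɛpə/.
Under (C)V, the unsyllabifiable consonants are /b/, /v/ (no codas are permitted; onsets are limited to one consonant).
Inserting the epenthetic vowel yields /b/ → /bi/, /v/ → /vi/.

bivisiɹɪlɛpə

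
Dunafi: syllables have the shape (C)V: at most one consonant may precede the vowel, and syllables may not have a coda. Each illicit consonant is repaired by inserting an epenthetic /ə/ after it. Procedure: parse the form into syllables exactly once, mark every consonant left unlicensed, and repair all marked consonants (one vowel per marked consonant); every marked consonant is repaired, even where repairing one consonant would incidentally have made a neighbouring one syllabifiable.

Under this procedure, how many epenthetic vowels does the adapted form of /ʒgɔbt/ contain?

3

The unsyllabifiable consonants are /ʒ/, /b/, /t/; each receives one epenthetic vowel.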